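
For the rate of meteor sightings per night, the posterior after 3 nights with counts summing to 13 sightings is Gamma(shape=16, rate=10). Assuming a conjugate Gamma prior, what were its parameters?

Gamma(shape=3, rate=7)

Gamma–Poisson conjugacy: posterior shape = α + Σxᵢ, posterior rate = β + n.
So α = 16 − 13 = 3 and β = 10 − 3 = 7.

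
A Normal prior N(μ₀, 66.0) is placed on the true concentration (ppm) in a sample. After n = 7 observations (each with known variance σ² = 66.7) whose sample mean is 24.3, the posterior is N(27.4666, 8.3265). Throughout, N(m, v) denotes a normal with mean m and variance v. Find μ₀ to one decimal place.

The posterior mean is a precision-weighted average: μ_n = (τ₀μ₀ + τ_data·x̄)/(τ₀+τ_data), with τ₀=1/σ₀² and τ_data=n/σ².
Here τ₀ = 1/66.0 = 0.015152 and τ_data = 7/66.7 = 0.104948, so τ_n = 0.120100.
Rearranging for μ₀: μ₀ = (μ_n·τ_n − τ_data·x̄)/τ₀ = (27.4666·0.120100 − 0.104948·24.3) / 0.015152 = 0.748502/0.015152 ≈ 49.4.

μ₀ = 49.4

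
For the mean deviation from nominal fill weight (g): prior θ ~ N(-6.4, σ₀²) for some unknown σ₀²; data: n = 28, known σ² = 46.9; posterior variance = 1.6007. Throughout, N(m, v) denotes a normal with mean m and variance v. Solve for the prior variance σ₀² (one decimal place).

σ₀² = 36.1

Posterior precision equals prior precision plus data precision: 1/σ_n² = 1/σ₀² + n/σ².
So 1/σ₀² = 1/1.6007 − 28/46.9 = 0.624727 − 0.597015 = 0.027712.
Hence σ₀² = 1/0.027712 ≈ 36.1.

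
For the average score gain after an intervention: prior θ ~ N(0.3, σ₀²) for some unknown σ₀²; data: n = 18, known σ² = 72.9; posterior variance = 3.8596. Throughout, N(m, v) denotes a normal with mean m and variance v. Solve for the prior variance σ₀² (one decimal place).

σ₀² = 82.1

Posterior precision equals prior precision plus data precision: 1/σ_n² = 1/σ₀² + n/σ².
So 1/σ₀² = 1/3.8596 − 18/72.9 = 0.259094 − 0.246914 = 0.012180.
Hence σ₀² = 1/0.012180 ≈ 82.1.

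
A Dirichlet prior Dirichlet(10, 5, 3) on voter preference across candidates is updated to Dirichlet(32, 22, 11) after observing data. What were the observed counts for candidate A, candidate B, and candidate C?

For a Dirichlet(α) prior with multinomial counts c, the posterior is Dirichlet(α + c) componentwise.
Counts are posterior − prior componentwise: 32−10=22, 22−5=17, 11−3=8.

counts (22, 17, 8)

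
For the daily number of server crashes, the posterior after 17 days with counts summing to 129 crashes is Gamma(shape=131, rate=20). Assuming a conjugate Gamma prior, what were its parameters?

A Gamma(α, β) prior (rate parametrization) on a Poisson rate with n observations summing to S gives posterior Gamma(α+S, β+n).
So α = 131 − 129 = 2 and β = 20 − 17 = 3.

Gamma(shape=2, rate=3)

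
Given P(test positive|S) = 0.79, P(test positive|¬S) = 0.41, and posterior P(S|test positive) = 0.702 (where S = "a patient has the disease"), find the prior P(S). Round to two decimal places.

P(S) = 0.55

Bayes' rule in odds form gives O(S|E) = O(S)·[P(E|S)/P(E|¬S)], hence O(S) = O(S|E)/LR.
Posterior odds = 0.702/(1−0.702) = 2.3557. LR = 0.79/0.41 = 1.9268.
Prior odds = 2.3557/1.9268 = 1.2226, so P(S) = 1.2226/(1+1.2226) ≈ 0.55.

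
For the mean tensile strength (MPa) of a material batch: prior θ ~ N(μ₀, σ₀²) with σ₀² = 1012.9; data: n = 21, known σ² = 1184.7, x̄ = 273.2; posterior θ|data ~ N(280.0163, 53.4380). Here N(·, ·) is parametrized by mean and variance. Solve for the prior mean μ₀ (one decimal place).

With known observation variance, the Normal–Normal posterior has precision τ_n = τ₀ + n/σ² and mean μ_n = (τ₀μ₀ + (n/σ²)x̄)/τ_n.
Here τ₀ = 1/1012.9 = 0.000987 and τ_data = 21/1184.7 = 0.017726, so τ_n = 0.018713.
Rearranging for μ₀: μ₀ = (μ_n·τ_n − τ_data·x̄)/τ₀ = (280.0163·0.018713 − 0.017726·273.2) / 0.000987 = 0.397202/0.000987 ≈ 402.4.

μ₀ = 402.4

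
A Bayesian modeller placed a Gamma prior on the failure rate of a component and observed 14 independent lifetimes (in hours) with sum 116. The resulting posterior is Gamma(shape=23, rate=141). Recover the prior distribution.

Gamma(shape=9, rate=25)

For an exponential likelihood with a Gamma(α, β) prior on the rate, n observations with total T give posterior Gamma(α+n, β+T).
So α = 23 − 14 = 9 and β = 141 − 116 = 25.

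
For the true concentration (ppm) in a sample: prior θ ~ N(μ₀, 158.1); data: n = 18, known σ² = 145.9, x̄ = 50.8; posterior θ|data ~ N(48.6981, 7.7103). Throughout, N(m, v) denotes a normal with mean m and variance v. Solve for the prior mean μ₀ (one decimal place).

μ₀ = 7.7

With known observation variance, the Normal–Normal posterior has precision τ_n = τ₀ + n/σ² and mean μ_n = (τ₀μ₀ + (n/σ²)x̄)/τ_n.
Here τ₀ = 1/158.1 = 0.006325 and τ_data = 18/145.9 = 0.123372, so τ_n = 0.129697.
Rearranging for μ₀: μ₀ = (μ_n·τ_n − τ_data·x̄)/τ₀ = (48.6981·0.129697 − 0.123372·50.8) / 0.006325 = 0.048700/0.006325 ≈ 7.7.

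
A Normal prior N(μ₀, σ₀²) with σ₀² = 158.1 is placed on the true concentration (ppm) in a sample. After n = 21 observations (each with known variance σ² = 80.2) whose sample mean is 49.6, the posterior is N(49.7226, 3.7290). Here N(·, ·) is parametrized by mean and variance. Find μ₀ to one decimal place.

The posterior mean is a precision-weighted average: μ_n = (τ₀μ₀ + τ_data·x̄)/(τ₀+τ_data), with τ₀=1/σ₀² and τ_data=n/σ².
Here τ₀ = 1/158.1 = 0.006325 and τ_data = 21/80.2 = 0.261845, so τ_n = 0.268170.
Rearranging for μ₀: μ₀ = (μ_n·τ_n − τ_data·x̄)/τ₀ = (49.7226·0.268170 − 0.261845·49.6) / 0.006325 = 0.346598/0.006325 ≈ 54.8.

μ₀ = 54.8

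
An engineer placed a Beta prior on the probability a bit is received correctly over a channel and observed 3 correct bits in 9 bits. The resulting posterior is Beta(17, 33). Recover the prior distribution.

Beta is conjugate to the binomial likelihood: posterior = Beta(α+s, β+f).
Subtract the data counts: 17−3=14, 33−6=27.

Beta(14, 27)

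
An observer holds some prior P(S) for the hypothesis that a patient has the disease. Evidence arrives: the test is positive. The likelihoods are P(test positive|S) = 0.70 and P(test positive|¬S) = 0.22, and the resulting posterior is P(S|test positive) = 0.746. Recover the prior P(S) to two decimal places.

Bayes' rule in odds form gives O(S|E) = O(S)·[P(E|S)/P(E|¬S)], hence O(S) = O(S|E)/LR.
Posterior odds = 0.746/(1−0.746) = 2.9370. LR = 0.70/0.22 = 3.1818.
Prior odds = 2.9370/3.1818 = 0.9231, so P(S) = 0.9231/(1+0.9231) ≈ 0.48.

P(S) = 0.48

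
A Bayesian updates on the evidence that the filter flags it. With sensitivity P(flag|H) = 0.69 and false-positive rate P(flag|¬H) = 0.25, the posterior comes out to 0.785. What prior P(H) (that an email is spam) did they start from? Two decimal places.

Bayes' rule in odds form gives O(H|E) = O(H)·[P(E|H)/P(E|¬H)], hence O(H) = O(H|E)/LR.
Posterior odds = 0.785/(1−0.785) = 3.6512. LR = 0.69/0.25 = 2.7600.
Prior odds = 3.6512/2.7600 = 1.3229, so P(H) = 1.3229/(1+1.3229) ≈ 0.57.

P(H) = 0.57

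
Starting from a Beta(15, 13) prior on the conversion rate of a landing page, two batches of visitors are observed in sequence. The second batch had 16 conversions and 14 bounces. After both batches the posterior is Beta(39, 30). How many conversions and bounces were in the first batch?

Sequential conjugate updates are equivalent to a single update on the pooled data, so total successes = posterior α − prior α and total failures = posterior β − prior β.
Total across both batches: 39−15=24 conversions, 30−13=17 bounces.
Subtract the second batch: 24−16=8 conversions and 17−14=3 bounces.

8 conversions and 3 bounces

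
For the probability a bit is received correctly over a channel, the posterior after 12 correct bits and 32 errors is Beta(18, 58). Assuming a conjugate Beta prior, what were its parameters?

A Beta(α, β) prior with s successes and f failures in binomial data gives a Beta(α+s, β+f) posterior.
So α = 18 − 12 = 6 and β = 58 − 32 = 26.

Beta(6, 26)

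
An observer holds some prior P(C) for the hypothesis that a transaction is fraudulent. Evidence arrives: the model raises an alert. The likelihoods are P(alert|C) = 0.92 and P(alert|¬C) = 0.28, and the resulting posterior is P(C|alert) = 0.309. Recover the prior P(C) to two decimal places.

Bayes' rule in odds form gives O(C|E) = O(C)·[P(E|C)/P(E|¬C)], hence O(C) = O(C|E)/LR.
Posterior odds = 0.309/(1−0.309) = 0.4472. LR = 0.92/0.28 = 3.2857.
Prior odds = 0.4472/3.2857 = 0.1361, so P(C) = 0.1361/(1+0.1361) ≈ 0.12.

P(C) = 0.12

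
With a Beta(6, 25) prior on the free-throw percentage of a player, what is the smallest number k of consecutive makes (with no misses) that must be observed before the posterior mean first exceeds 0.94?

After k makes and 0 misses the posterior is Beta(6+k, 25), with mean (6+k)/(6+25+k).
Set (6+k)/(31+k) > 0.94 and solve: k > (0.94·31 − 6)/(1 − 0.94) = 385.667.
The smallest integer exceeding 385.667 is 386.

k = 386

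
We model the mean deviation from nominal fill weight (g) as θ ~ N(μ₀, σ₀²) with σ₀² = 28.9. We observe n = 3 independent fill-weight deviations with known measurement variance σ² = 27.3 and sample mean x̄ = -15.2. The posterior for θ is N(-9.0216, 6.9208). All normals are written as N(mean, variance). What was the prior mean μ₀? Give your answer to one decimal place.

μ₀ = 10.6

The posterior mean is a precision-weighted average: μ_n = (τ₀μ₀ + τ_data·x̄)/(τ₀+τ_data), with τ₀=1/σ₀² and τ_data=n/σ².
Here τ₀ = 1/28.9 = 0.034602 and τ_data = 3/27.3 = 0.109890, so τ_n = 0.144492.
Rearranging for μ₀: μ₀ = (μ_n·τ_n − τ_data·x̄)/τ₀ = (-9.0216·0.144492 − 0.109890·-15.2) / 0.034602 = 0.366779/0.034602 ≈ 10.6.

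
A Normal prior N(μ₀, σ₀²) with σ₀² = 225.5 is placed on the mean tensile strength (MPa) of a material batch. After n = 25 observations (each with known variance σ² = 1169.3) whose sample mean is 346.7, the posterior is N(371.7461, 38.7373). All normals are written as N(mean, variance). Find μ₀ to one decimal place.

μ₀ = 492.5

The posterior mean is a precision-weighted average: μ_n = (τ₀μ₀ + τ_data·x̄)/(τ₀+τ_data), with τ₀=1/σ₀² and τ_data=n/σ².
Here τ₀ = 1/225.5 = 0.004435 and τ_data = 25/1169.3 = 0.021380, so τ_n = 0.025815.
Rearranging for μ₀: μ₀ = (μ_n·τ_n − τ_data·x̄)/τ₀ = (371.7461·0.025815 − 0.021380·346.7) / 0.004435 = 2.184180/0.004435 ≈ 492.5.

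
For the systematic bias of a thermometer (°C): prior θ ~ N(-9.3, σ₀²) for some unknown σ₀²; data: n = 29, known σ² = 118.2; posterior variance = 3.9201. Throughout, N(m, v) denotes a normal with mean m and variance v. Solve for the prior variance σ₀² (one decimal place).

σ₀² = 102.6

Posterior precision equals prior precision plus data precision: 1/σ_n² = 1/σ₀² + n/σ².
So 1/σ₀² = 1/3.9201 − 29/118.2 = 0.255096 − 0.245347 = 0.009749.
Hence σ₀² = 1/0.009749 ≈ 102.6.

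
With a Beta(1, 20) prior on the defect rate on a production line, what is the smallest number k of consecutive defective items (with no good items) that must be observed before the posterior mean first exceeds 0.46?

After k defective items and 0 good items the posterior is Beta(1+k, 20), with mean (1+k)/(1+20+k).
Set (1+k)/(21+k) > 0.46 and solve: k > (0.46·21 − 1)/(1 − 0.46) = 16.037.
The smallest integer exceeding 16.037 is 17.

k = 17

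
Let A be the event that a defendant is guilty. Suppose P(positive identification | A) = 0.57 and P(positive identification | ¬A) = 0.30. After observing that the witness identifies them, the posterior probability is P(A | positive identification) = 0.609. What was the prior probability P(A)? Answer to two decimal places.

P(A) = 0.45

In odds form, posterior odds = prior odds × likelihood ratio, so prior odds = posterior odds ÷ LR.
Posterior odds = 0.609/(1−0.609) = 1.5575. LR = 0.57/0.30 = 1.9000.
Prior odds = 1.5575/1.9000 = 0.8197, so P(A) = 0.8197/(1+0.8197) ≈ 0.45.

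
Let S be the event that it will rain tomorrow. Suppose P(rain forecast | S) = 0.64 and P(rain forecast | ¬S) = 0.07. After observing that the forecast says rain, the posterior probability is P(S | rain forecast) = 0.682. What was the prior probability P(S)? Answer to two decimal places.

Bayes' rule in odds form gives O(S|E) = O(S)·[P(E|S)/P(E|¬S)], hence O(S) = O(S|E)/LR.
Posterior odds = 0.682/(1−0.682) = 2.1447. LR = 0.64/0.07 = 9.1429.
Prior odds = 2.1447/9.1429 = 0.2346, so P(S) = 0.2346/(1+0.2346) ≈ 0.19.

P(S) = 0.19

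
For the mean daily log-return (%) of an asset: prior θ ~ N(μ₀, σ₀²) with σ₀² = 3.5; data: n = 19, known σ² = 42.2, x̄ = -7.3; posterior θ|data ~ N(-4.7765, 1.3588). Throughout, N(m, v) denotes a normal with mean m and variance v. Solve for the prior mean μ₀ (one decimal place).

With known observation variance, the Normal–Normal posterior has precision τ_n = τ₀ + n/σ² and mean μ_n = (τ₀μ₀ + (n/σ²)x̄)/τ_n.
Here τ₀ = 1/3.5 = 0.285714 and τ_data = 19/42.2 = 0.450237, so τ_n = 0.735951.
Rearranging for μ₀: μ₀ = (μ_n·τ_n − τ_data·x̄)/τ₀ = (-4.7765·0.735951 − 0.450237·-7.3) / 0.285714 = -0.228540/0.285714 ≈ -0.8.

μ₀ = -0.8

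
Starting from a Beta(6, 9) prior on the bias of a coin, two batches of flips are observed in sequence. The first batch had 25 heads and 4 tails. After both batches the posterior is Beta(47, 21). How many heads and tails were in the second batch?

Because Beta–binomial updating is additive in the counts, the combined data contributed (α_post−α_prior, β_post−β_prior) successes and failures.
Total across both batches: 47−6=41 heads, 21−9=12 tails.
Subtract the first batch: 41−25=16 heads and 12−4=8 tails.

16 heads and 8 tails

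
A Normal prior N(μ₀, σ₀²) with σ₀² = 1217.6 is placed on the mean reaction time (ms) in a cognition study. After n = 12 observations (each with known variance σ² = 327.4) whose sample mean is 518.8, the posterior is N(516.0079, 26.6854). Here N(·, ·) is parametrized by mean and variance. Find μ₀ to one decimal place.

μ₀ = 391.4

The posterior mean is a precision-weighted average: μ_n = (τ₀μ₀ + τ_data·x̄)/(τ₀+τ_data), with τ₀=1/σ₀² and τ_data=n/σ².
Here τ₀ = 1/1217.6 = 0.000821 and τ_data = 12/327.4 = 0.036652, so τ_n = 0.037473.
Rearranging for μ₀: μ₀ = (μ_n·τ_n − τ_data·x̄)/τ₀ = (516.0079·0.037473 − 0.036652·518.8) / 0.000821 = 0.321306/0.000821 ≈ 391.4.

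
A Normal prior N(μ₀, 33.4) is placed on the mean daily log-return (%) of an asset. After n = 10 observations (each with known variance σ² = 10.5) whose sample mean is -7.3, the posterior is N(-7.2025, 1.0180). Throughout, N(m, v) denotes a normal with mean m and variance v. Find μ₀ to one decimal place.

μ₀ = -4.1

With known observation variance, the Normal–Normal posterior has precision τ_n = τ₀ + n/σ² and mean μ_n = (τ₀μ₀ + (n/σ²)x̄)/τ_n.
Here τ₀ = 1/33.4 = 0.029940 and τ_data = 10/10.5 = 0.952381, so τ_n = 0.982321.
Rearranging for μ₀: μ₀ = (μ_n·τ_n − τ_data·x̄)/τ₀ = (-7.2025·0.982321 − 0.952381·-7.3) / 0.029940 = -0.122786/0.029940 ≈ -4.1.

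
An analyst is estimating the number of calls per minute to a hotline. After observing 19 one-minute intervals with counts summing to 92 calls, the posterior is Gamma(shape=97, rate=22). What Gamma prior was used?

Gamma(shape=5, rate=3)

Gamma–Poisson conjugacy: posterior shape = α + Σxᵢ, posterior rate = β + n.
So α = 97 − 92 = 5 and β = 22 − 19 = 3.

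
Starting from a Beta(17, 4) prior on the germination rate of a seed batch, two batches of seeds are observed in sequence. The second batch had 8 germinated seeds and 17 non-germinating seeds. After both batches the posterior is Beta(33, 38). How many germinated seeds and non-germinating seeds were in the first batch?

8 germinated seeds and 17 non-germinating seeds

Sequential conjugate updates are equivalent to a single update on the pooled data, so total successes = posterior α − prior α and total failures = posterior β − prior β.
Total across both batches: 33−17=16 germinated seeds, 38−4=34 non-germinating seeds.
Subtract the second batch: 16−8=8 germinated seeds and 34−17=17 non-germinating seeds.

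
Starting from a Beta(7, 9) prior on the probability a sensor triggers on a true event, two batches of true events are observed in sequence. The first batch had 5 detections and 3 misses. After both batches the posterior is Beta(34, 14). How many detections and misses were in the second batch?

22 detections and 2 misses

Because Beta–binomial updating is additive in the counts, the combined data contributed (α_post−α_prior, β_post−β_prior) successes and failures.
Total across both batches: 34−7=27 detections, 14−9=5 misses.
Subtract the first batch: 27−5=22 detections and 5−3=2 misses.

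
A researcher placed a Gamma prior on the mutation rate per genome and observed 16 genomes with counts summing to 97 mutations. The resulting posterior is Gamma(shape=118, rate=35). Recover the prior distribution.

Gamma(shape=21, rate=19)

Gamma–Poisson conjugacy: posterior shape = α + Σxᵢ, posterior rate = β + n.
So α = 118 − 97 = 21 and β = 35 − 16 = 19.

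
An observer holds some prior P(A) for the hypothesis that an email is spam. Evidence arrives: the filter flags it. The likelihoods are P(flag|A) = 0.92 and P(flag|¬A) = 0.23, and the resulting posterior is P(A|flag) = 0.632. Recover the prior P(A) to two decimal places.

P(A) = 0.30

In odds form, posterior odds = prior odds × likelihood ratio, so prior odds = posterior odds ÷ LR.
Posterior odds = 0.632/(1−0.632) = 1.7174. LR = 0.92/0.23 = 4.0000.
Prior odds = 1.7174/4.0000 = 0.4294, so P(A) = 0.4294/(1+0.4294) ≈ 0.30.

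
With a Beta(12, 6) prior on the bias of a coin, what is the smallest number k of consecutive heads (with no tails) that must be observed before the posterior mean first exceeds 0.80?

After k heads and 0 tails the posterior is Beta(12+k, 6), with mean (12+k)/(12+6+k).
Set (12+k)/(18+k) > 0.80 and solve: k > (0.80·18 − 12)/(1 − 0.80) = 12.000.
The smallest integer exceeding 12.000 is 13.

k = 13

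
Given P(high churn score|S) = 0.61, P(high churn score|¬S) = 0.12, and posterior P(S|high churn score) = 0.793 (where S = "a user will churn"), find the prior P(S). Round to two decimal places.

P(S) = 0.43

In odds form, posterior odds = prior odds × likelihood ratio, so prior odds = posterior odds ÷ LR.
Posterior odds = 0.793/(1−0.793) = 3.8309. LR = 0.61/0.12 = 5.0833.
Prior odds = 3.8309/5.0833 = 0.7536, so P(S) = 0.7536/(1+0.7536) ≈ 0.43.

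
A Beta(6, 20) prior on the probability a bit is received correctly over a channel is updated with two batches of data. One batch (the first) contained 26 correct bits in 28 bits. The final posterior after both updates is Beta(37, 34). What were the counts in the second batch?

5 correct bits and 12 errors

Because Beta–binomial updating is additive in the counts, the combined data contributed (α_post−α_prior, β_post−β_prior) successes and failures.
Total across both batches: 37−6=31 correct bits, 34−20=14 errors.
Subtract the first batch: 31−26=5 correct bits and 14−2=12 errors.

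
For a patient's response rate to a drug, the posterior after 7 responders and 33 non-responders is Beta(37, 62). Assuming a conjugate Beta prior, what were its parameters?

Under Beta–binomial conjugacy the posterior parameters are (a+s, b+f).
So a = 37 − 7 = 30 and b = 62 − 33 = 29.

Beta(30, 29)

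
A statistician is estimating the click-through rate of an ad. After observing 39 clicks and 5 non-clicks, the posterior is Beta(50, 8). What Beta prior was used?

A Beta(α, β) prior with s successes and f failures in binomial data gives a Beta(α+s, β+f) posterior.
So α = 50 − 39 = 11 and β = 8 − 5 = 3.

Beta(11, 3)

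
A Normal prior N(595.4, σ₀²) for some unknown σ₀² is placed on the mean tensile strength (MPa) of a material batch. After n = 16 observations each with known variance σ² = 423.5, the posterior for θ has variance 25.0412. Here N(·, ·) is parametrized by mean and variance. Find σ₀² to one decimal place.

For the Normal–Normal model with known σ², precisions add: τ_n = τ₀ + n/σ².
So 1/σ₀² = 1/25.0412 − 16/423.5 = 0.039934 − 0.037780 = 0.002154.
Hence σ₀² = 1/0.002154 ≈ 464.3.

σ₀² = 464.3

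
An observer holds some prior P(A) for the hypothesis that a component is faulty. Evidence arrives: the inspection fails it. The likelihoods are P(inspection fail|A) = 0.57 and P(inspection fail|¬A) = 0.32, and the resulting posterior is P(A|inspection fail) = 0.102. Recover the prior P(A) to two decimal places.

P(A) = 0.06

Bayes' rule in odds form gives O(A|E) = O(A)·[P(E|A)/P(E|¬A)], hence O(A) = O(A|E)/LR.
Posterior odds = 0.102/(1−0.102) = 0.1136. LR = 0.57/0.32 = 1.7812.
Prior odds = 0.1136/1.7812 = 0.0638, so P(A) = 0.0638/(1+0.0638) ≈ 0.06.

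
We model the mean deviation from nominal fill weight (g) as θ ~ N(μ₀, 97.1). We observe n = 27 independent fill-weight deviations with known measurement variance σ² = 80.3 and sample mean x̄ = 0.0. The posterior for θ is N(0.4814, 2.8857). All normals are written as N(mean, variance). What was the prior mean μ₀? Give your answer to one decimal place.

With known observation variance, the Normal–Normal posterior has precision τ_n = τ₀ + n/σ² and mean μ_n = (τ₀μ₀ + (n/σ²)x̄)/τ_n.
Here τ₀ = 1/97.1 = 0.010299 and τ_data = 27/80.3 = 0.336239, so τ_n = 0.346538.
Rearranging for μ₀: μ₀ = (μ_n·τ_n − τ_data·x̄)/τ₀ = (0.4814·0.346538 − 0.336239·0.0) / 0.010299 = 0.166823/0.010299 ≈ 16.2.

μ₀ = 16.2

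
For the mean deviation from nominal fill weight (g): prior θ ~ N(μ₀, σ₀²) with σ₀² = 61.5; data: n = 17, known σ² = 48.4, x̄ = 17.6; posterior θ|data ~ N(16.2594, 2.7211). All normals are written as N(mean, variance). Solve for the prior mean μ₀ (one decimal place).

With known observation variance, the Normal–Normal posterior has precision τ_n = τ₀ + n/σ² and mean μ_n = (τ₀μ₀ + (n/σ²)x̄)/τ_n.
Here τ₀ = 1/61.5 = 0.016260 and τ_data = 17/48.4 = 0.351240, so τ_n = 0.367500.
Rearranging for μ₀: μ₀ = (μ_n·τ_n − τ_data·x̄)/τ₀ = (16.2594·0.367500 − 0.351240·17.6) / 0.016260 = -0.206495/0.016260 ≈ -12.7.

μ₀ = -12.7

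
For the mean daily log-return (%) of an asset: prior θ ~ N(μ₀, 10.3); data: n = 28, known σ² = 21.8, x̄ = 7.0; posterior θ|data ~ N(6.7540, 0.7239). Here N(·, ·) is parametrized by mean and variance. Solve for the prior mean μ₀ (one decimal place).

μ₀ = 3.5

With known observation variance, the Normal–Normal posterior has precision τ_n = τ₀ + n/σ² and mean μ_n = (τ₀μ₀ + (n/σ²)x̄)/τ_n.
Here τ₀ = 1/10.3 = 0.097087 and τ_data = 28/21.8 = 1.284404, so τ_n = 1.381491.
Rearranging for μ₀: μ₀ = (μ_n·τ_n − τ_data·x̄)/τ₀ = (6.7540·1.381491 − 1.284404·7.0) / 0.097087 = 0.339762/0.097087 ≈ 3.5.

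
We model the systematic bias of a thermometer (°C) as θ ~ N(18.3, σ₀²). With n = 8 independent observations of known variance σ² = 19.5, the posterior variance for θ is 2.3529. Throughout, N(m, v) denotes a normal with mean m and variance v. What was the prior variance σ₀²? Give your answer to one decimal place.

For the Normal–Normal model with known σ², precisions add: τ_n = τ₀ + n/σ².
So 1/σ₀² = 1/2.3529 − 8/19.5 = 0.425007 − 0.410256 = 0.014751.
Hence σ₀² = 1/0.014751 ≈ 67.8.

σ₀² = 67.8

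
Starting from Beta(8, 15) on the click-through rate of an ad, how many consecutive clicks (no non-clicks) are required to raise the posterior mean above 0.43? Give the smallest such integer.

k = 4

After k clicks and 0 non-clicks the posterior is Beta(8+k, 15), with mean (8+k)/(8+15+k).
Set (8+k)/(23+k) > 0.43 and solve: k > (0.43·23 − 8)/(1 − 0.43) = 3.316.
The smallest integer exceeding 3.316 is 4, and checking k=4: (12)/(27) = 0.4444 > 0.43.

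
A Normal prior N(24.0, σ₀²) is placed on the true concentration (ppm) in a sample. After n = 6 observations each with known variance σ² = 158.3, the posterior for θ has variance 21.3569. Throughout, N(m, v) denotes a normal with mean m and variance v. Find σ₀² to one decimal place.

Posterior precision equals prior precision plus data precision: 1/σ_n² = 1/σ₀² + n/σ².
So 1/σ₀² = 1/21.3569 − 6/158.3 = 0.046823 − 0.037903 = 0.008920.
Hence σ₀² = 1/0.008920 ≈ 112.1.

σ₀² = 112.1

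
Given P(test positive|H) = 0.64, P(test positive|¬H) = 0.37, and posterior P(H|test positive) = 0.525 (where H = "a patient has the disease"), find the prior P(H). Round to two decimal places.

P(H) = 0.39

Bayes' rule in odds form gives O(H|E) = O(H)·[P(E|H)/P(E|¬H)], hence O(H) = O(H|E)/LR.
Posterior odds = 0.525/(1−0.525) = 1.1053. LR = 0.64/0.37 = 1.7297.
Prior odds = 1.1053/1.7297 = 0.6390, so P(H) = 0.6390/(1+0.6390) ≈ 0.39.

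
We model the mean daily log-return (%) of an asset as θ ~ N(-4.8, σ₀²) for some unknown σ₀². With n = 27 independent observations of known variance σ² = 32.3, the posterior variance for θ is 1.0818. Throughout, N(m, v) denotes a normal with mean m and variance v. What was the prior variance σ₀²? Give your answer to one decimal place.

For the Normal–Normal model with known σ², precisions add: τ_n = τ₀ + n/σ².
So 1/σ₀² = 1/1.0818 − 27/32.3 = 0.924385 − 0.835913 = 0.088472.
Hence σ₀² = 1/0.088472 ≈ 11.3.

σ₀² = 11.3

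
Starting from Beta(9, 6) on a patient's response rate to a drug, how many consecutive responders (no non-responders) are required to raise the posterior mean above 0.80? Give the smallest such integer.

After k responders and 0 non-responders the posterior is Beta(9+k, 6), with mean (9+k)/(9+6+k).
Set (9+k)/(15+k) > 0.80 and solve: k > (0.80·15 − 9)/(1 − 0.80) = 15.000.
The smallest integer exceeding 15.000 is 16, and checking k=16: (25)/(31) = 0.8065 > 0.80.

k = 16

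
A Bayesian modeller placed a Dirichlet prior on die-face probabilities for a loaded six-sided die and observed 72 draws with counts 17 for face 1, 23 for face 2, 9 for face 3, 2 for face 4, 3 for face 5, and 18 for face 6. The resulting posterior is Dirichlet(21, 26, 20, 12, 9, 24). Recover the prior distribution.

Dirichlet(4, 3, 11, 10, 6, 6)

For a Dirichlet(α) prior with multinomial counts c, the posterior is Dirichlet(α + c) componentwise.
Subtract each count from the matching posterior parameter: 21−17=4, 26−23=3, 20−9=11, 12−2=10, 9−3=6, 24−18=6.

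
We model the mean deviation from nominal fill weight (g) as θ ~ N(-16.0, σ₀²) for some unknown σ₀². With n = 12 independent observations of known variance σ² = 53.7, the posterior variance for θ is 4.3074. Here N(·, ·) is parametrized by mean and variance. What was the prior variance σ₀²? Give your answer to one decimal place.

Posterior precision equals prior precision plus data precision: 1/σ_n² = 1/σ₀² + n/σ².
So 1/σ₀² = 1/4.3074 − 12/53.7 = 0.232159 − 0.223464 = 0.008695.
Hence σ₀² = 1/0.008695 ≈ 115.0.

σ₀² = 115.0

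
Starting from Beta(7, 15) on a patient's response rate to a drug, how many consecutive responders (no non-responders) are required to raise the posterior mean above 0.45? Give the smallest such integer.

After k responders and 0 non-responders the posterior is Beta(7+k, 15), with mean (7+k)/(7+15+k).
Set (7+k)/(22+k) > 0.45 and solve: k > (0.45·22 − 7)/(1 − 0.45) = 5.273.
The smallest integer exceeding 5.273 is 6, and checking k=6: (13)/(28) = 0.4643 > 0.45.

k = 6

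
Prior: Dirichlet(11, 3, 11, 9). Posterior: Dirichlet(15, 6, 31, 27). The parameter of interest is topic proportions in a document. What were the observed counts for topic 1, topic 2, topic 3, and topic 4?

For a Dirichlet(α) prior with multinomial counts c, the posterior is Dirichlet(α + c) componentwise.
Counts are posterior − prior componentwise: 15−11=4, 6−3=3, 31−11=20, 27−9=18.

counts (4, 3, 20, 18)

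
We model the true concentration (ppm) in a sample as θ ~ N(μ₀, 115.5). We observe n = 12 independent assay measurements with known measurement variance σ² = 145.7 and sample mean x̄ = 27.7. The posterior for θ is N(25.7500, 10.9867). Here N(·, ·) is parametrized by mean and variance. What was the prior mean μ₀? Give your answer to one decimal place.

The posterior mean is a precision-weighted average: μ_n = (τ₀μ₀ + τ_data·x̄)/(τ₀+τ_data), with τ₀=1/σ₀² and τ_data=n/σ².
Here τ₀ = 1/115.5 = 0.008658 and τ_data = 12/145.7 = 0.082361, so τ_n = 0.091019.
Rearranging for μ₀: μ₀ = (μ_n·τ_n − τ_data·x̄)/τ₀ = (25.7500·0.091019 − 0.082361·27.7) / 0.008658 = 0.062340/0.008658 ≈ 7.2.

μ₀ = 7.2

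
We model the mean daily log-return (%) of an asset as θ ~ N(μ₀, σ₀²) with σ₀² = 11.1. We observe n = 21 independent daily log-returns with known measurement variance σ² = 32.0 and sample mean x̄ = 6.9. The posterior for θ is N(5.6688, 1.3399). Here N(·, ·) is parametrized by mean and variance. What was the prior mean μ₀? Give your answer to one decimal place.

μ₀ = -3.3

The posterior mean is a precision-weighted average: μ_n = (τ₀μ₀ + τ_data·x̄)/(τ₀+τ_data), with τ₀=1/σ₀² and τ_data=n/σ².
Here τ₀ = 1/11.1 = 0.090090 and τ_data = 21/32.0 = 0.656250, so τ_n = 0.746340.
Rearranging for μ₀: μ₀ = (μ_n·τ_n − τ_data·x̄)/τ₀ = (5.6688·0.746340 − 0.656250·6.9) / 0.090090 = -0.297273/0.090090 ≈ -3.3.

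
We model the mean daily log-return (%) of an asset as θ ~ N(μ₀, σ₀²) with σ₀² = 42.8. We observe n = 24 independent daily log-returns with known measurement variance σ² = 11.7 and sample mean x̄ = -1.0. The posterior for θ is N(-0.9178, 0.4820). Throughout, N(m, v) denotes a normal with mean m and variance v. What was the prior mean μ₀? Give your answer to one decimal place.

μ₀ = 6.3

The posterior mean is a precision-weighted average: μ_n = (τ₀μ₀ + τ_data·x̄)/(τ₀+τ_data), with τ₀=1/σ₀² and τ_data=n/σ².
Here τ₀ = 1/42.8 = 0.023364 and τ_data = 24/11.7 = 2.051282, so τ_n = 2.074646.
Rearranging for μ₀: μ₀ = (μ_n·τ_n − τ_data·x̄)/τ₀ = (-0.9178·2.074646 − 2.051282·-1.0) / 0.023364 = 0.147172/0.023364 ≈ 6.3.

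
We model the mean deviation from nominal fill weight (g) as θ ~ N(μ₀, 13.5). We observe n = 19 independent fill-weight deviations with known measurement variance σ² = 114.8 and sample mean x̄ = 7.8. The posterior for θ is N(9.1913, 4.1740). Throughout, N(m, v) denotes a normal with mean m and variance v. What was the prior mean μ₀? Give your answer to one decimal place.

μ₀ = 12.3

The posterior mean is a precision-weighted average: μ_n = (τ₀μ₀ + τ_data·x̄)/(τ₀+τ_data), with τ₀=1/σ₀² and τ_data=n/σ².
Here τ₀ = 1/13.5 = 0.074074 and τ_data = 19/114.8 = 0.165505, so τ_n = 0.239579.
Rearranging for μ₀: μ₀ = (μ_n·τ_n − τ_data·x̄)/τ₀ = (9.1913·0.239579 − 0.165505·7.8) / 0.074074 = 0.911103/0.074074 ≈ 12.3.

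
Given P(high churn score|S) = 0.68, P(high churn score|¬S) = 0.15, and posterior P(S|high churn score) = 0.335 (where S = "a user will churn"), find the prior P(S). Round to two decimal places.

P(S) = 0.10

Bayes' rule in odds form gives O(S|E) = O(S)·[P(E|S)/P(E|¬S)], hence O(S) = O(S|E)/LR.
Posterior odds = 0.335/(1−0.335) = 0.5038. LR = 0.68/0.15 = 4.5333.
Prior odds = 0.5038/4.5333 = 0.1111, so P(S) = 0.1111/(1+0.1111) ≈ 0.10.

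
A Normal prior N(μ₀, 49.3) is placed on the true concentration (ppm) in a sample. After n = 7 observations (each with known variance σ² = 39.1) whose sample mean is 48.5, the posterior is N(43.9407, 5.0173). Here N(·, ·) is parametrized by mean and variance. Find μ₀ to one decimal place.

μ₀ = 3.7

With known observation variance, the Normal–Normal posterior has precision τ_n = τ₀ + n/σ² and mean μ_n = (τ₀μ₀ + (n/σ²)x̄)/τ_n.
Here τ₀ = 1/49.3 = 0.020284 and τ_data = 7/39.1 = 0.179028, so τ_n = 0.199312.
Rearranging for μ₀: μ₀ = (μ_n·τ_n − τ_data·x̄)/τ₀ = (43.9407·0.199312 − 0.179028·48.5) / 0.020284 = 0.075051/0.020284 ≈ 3.7.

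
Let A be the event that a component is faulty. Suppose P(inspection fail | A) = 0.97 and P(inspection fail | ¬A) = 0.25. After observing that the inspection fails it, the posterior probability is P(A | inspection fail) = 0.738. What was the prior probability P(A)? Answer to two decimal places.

P(A) = 0.42

In odds form, posterior odds = prior odds × likelihood ratio, so prior odds = posterior odds ÷ LR.
Posterior odds = 0.738/(1−0.738) = 2.8168. LR = 0.97/0.25 = 3.8800.
Prior odds = 2.8168/3.8800 = 0.7260, so P(A) = 0.7260/(1+0.7260) ≈ 0.42.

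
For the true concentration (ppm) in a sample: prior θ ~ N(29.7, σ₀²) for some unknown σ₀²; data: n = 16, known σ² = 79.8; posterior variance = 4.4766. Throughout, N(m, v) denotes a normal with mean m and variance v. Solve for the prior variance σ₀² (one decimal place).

For the Normal–Normal model with known σ², precisions add: τ_n = τ₀ + n/σ².
So 1/σ₀² = 1/4.4766 − 16/79.8 = 0.223384 − 0.200501 = 0.022883.
Hence σ₀² = 1/0.022883 ≈ 43.7.

σ₀² = 43.7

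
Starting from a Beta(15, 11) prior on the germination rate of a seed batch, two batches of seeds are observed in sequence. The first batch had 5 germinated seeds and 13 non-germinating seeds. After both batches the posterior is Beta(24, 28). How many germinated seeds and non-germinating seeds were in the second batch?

Because Beta–binomial updating is additive in the counts, the combined data contributed (α_post−α_prior, β_post−β_prior) successes and failures.
Total across both batches: 24−15=9 germinated seeds, 28−11=17 non-germinating seeds.
Subtract the first batch: 9−5=4 germinated seeds and 17−13=4 non-germinating seeds.

4 germinated seeds and 4 non-germinating seeds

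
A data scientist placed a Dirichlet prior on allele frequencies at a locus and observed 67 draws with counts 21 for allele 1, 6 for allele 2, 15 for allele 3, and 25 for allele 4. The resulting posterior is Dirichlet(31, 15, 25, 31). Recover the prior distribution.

For a Dirichlet(α) prior with multinomial counts c, the posterior is Dirichlet(α + c) componentwise.
Subtract each count from the matching posterior parameter: 31−21=10, 15−6=9, 25−15=10, 31−25=6.

Dirichlet(10, 9, 10, 6)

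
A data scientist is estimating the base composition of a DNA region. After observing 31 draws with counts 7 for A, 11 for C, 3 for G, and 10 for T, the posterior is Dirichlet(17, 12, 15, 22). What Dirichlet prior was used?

Dirichlet(10, 1, 12, 12)

For a Dirichlet(α) prior with multinomial counts c, the posterior is Dirichlet(α + c) componentwise.
Subtract each count from the matching posterior parameter: 17−7=10, 12−11=1, 15−3=12, 22−10=12.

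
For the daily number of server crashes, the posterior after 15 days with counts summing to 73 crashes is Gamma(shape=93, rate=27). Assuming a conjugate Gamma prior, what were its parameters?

Gamma–Poisson conjugacy: posterior shape = α + Σxᵢ, posterior rate = β + n.
So α = 93 − 73 = 20 and β = 27 − 15 = 12.

Gamma(shape=20, rate=12)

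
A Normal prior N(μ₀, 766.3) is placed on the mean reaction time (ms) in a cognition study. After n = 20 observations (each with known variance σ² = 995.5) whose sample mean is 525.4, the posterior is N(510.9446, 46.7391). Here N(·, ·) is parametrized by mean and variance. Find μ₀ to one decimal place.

μ₀ = 288.4

With known observation variance, the Normal–Normal posterior has precision τ_n = τ₀ + n/σ² and mean μ_n = (τ₀μ₀ + (n/σ²)x̄)/τ_n.
Here τ₀ = 1/766.3 = 0.001305 and τ_data = 20/995.5 = 0.020090, so τ_n = 0.021395.
Rearranging for μ₀: μ₀ = (μ_n·τ_n − τ_data·x̄)/τ₀ = (510.9446·0.021395 − 0.020090·525.4) / 0.001305 = 0.376374/0.001305 ≈ 288.4.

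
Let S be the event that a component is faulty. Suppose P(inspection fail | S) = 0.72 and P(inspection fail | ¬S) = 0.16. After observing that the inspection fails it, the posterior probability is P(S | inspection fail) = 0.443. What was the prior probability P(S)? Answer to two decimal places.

In odds form, posterior odds = prior odds × likelihood ratio, so prior odds = posterior odds ÷ LR.
Posterior odds = 0.443/(1−0.443) = 0.7953. LR = 0.72/0.16 = 4.5000.
Prior odds = 0.7953/4.5000 = 0.1767, so P(S) = 0.1767/(1+0.1767) ≈ 0.15.

P(S) = 0.15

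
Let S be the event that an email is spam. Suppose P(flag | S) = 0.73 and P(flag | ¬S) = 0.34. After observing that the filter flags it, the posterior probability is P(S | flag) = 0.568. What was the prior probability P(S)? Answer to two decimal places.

P(S) = 0.38

Bayes' rule in odds form gives O(S|E) = O(S)·[P(E|S)/P(E|¬S)], hence O(S) = O(S|E)/LR.
Posterior odds = 0.568/(1−0.568) = 1.3148. LR = 0.73/0.34 = 2.1471.
Prior odds = 1.3148/2.1471 = 0.6124, so P(S) = 0.6124/(1+0.6124) ≈ 0.38.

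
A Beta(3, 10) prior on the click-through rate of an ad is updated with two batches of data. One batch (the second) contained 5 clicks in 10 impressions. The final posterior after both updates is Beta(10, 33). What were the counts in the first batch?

Sequential conjugate updates are equivalent to a single update on the pooled data, so total successes = posterior α − prior α and total failures = posterior β − prior β.
Total across both batches: 10−3=7 clicks, 33−10=23 non-clicks.
Subtract the second batch: 7−5=2 clicks and 23−5=18 non-clicks.

2 clicks and 18 non-clicks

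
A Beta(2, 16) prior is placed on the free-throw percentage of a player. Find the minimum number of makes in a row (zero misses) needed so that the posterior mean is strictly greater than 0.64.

k = 27

After k makes and 0 misses the posterior is Beta(2+k, 16), with mean (2+k)/(2+16+k).
Set (2+k)/(18+k) > 0.64 and solve: k > (0.64·18 − 2)/(1 − 0.64) = 26.444.
The smallest integer exceeding 26.444 is 27.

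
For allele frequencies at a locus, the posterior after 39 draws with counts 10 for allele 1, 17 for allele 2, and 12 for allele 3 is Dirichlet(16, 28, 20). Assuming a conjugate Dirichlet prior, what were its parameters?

Dirichlet(6, 11, 8)

For a Dirichlet(α) prior with multinomial counts c, the posterior is Dirichlet(α + c) componentwise.
Subtract each count from the matching posterior parameter: 16−10=6, 28−17=11, 20−12=8.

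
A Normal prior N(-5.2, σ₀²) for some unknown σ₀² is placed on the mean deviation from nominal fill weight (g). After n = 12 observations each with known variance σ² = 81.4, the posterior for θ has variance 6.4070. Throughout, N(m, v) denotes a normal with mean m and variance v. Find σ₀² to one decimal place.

σ₀² = 115.5

Posterior precision equals prior precision plus data precision: 1/σ_n² = 1/σ₀² + n/σ².
So 1/σ₀² = 1/6.4070 − 12/81.4 = 0.156079 − 0.147420 = 0.008659.
Hence σ₀² = 1/0.008659 ≈ 115.5.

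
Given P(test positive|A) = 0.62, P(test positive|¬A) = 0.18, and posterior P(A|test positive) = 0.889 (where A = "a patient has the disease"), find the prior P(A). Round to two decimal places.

Bayes' rule in odds form gives O(A|E) = O(A)·[P(E|A)/P(E|¬A)], hence O(A) = O(A|E)/LR.
Posterior odds = 0.889/(1−0.889) = 8.0090. LR = 0.62/0.18 = 3.4444.
Prior odds = 8.0090/3.4444 = 2.3252, so P(A) = 2.3252/(1+2.3252) ≈ 0.70.

P(A) = 0.70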